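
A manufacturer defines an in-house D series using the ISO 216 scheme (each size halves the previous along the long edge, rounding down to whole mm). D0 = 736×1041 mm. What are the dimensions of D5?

D1: ⌊1041/2⌋ × 736 = 520 × 736 mm
D2: ⌊736/2⌋ × 520 = 368 × 520 mm
D3: ⌊520/2⌋ × 368 = 260 × 368 mm
D4: ⌊368/2⌋ × 260 = 184 × 260 mm
D5: ⌊260/2⌋ × 184 = 130 × 184 mm

130 × 184 mm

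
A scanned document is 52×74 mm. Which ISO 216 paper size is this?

Aspect ratio 74/52 ≈ 1.423 — close to the ISO √2 ≈ 1.414.
In the A-series (A0 area = 1 m²): A8 = 52 × 74 mm.

A8 (52 × 74 mm)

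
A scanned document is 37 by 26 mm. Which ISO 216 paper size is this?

Aspect ratio 37/26 ≈ 1.423 — close to the ISO √2 ≈ 1.414.
In the A-series (A0 area = 1 m²): A10 = 26 × 37 mm.

A10 (26 × 37 mm)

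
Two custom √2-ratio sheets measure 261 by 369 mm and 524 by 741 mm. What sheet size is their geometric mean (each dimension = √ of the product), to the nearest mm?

Short side: √(261 · 524) = √136764 ≈ 369.8 → 370 mm
Long side: √(369 · 741) = √273429 ≈ 522.9 → 523 mm

370 × 523 mm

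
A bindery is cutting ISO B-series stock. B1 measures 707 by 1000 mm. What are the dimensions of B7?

B2: ⌊1000/2⌋ × 707 = 500 × 707 mm
B3: ⌊707/2⌋ × 500 = 353 × 500 mm
B4: ⌊500/2⌋ × 353 = 250 × 353 mm
B5: ⌊353/2⌋ × 250 = 176 × 250 mm
B6: ⌊250/2⌋ × 176 = 125 × 176 mm
B7: ⌊176/2⌋ × 125 = 88 × 125 mm

88 × 125 mm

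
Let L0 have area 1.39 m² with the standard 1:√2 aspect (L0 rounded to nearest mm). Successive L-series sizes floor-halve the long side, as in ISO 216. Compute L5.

175 × 247 mm

Let L0's short side be w mm. w · w√2 = 1.39 m² = 1,390,000 mm², so w ≈ 991.4 mm and w√2 ≈ 1402.1 mm → L0 = 991 × 1402 mm.
L1: ⌊1402/2⌋ × 991 = 701 × 991 mm
L2: ⌊991/2⌋ × 701 = 495 × 701 mm
L3: ⌊701/2⌋ × 495 = 350 × 495 mm
L4: ⌊495/2⌋ × 350 = 247 × 350 mm
L5: ⌊350/2⌋ × 247 = 175 × 247 mm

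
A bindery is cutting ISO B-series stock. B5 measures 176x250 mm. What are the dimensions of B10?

31 × 44 mm

B6: ⌊250/2⌋ × 176 = 125 × 176 mm
B7: ⌊176/2⌋ × 125 = 88 × 125 mm
B8: ⌊125/2⌋ × 88 = 62 × 88 mm
B9: ⌊88/2⌋ × 62 = 44 × 62 mm
B10: ⌊62/2⌋ × 44 = 31 × 44 mm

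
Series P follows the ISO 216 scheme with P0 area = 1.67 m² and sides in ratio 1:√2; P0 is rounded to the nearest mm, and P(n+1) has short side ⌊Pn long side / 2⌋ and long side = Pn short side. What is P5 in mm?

192 × 271 mm

Let P0's short side be w mm. w · w√2 = 1.67 m² = 1,670,000 mm², so w ≈ 1086.7 mm and w√2 ≈ 1536.8 mm → P0 = 1087 × 1537 mm.
P1: ⌊1537/2⌋ × 1087 = 768 × 1087 mm
P2: ⌊1087/2⌋ × 768 = 543 × 768 mm
P3: ⌊768/2⌋ × 543 = 384 × 543 mm
P4: ⌊543/2⌋ × 384 = 271 × 384 mm
P5: ⌊384/2⌋ × 271 = 192 × 271 mm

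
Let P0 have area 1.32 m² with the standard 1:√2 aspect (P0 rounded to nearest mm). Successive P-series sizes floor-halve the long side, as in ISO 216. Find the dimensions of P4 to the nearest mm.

Let P0's short side be w mm. w · w√2 = 1.32 m² = 1,320,000 mm², so w ≈ 966.1 mm and w√2 ≈ 1366.3 mm → P0 = 966 × 1366 mm.
P1: ⌊1366/2⌋ × 966 = 683 × 966 mm
P2: ⌊966/2⌋ × 683 = 483 × 683 mm
P3: ⌊683/2⌋ × 483 = 341 × 483 mm
P4: ⌊483/2⌋ × 341 = 241 × 341 mm

241 × 341 mm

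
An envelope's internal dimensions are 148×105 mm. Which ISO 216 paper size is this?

Aspect ratio 148/105 ≈ 1.410 — close to the ISO √2 ≈ 1.414.
In the A-series (A0 area = 1 m²): A6 = 105 × 148 mm.

A6 (105 × 148 mm)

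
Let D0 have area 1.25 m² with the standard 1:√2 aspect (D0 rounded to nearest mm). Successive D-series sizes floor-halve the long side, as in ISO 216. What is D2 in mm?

470 × 665 mm

Let D0's short side be w mm. w · w√2 = 1.25 m² = 1,250,000 mm², so w ≈ 940.2 mm and w√2 ≈ 1329.6 mm → D0 = 940 × 1330 mm.
D1: ⌊1330/2⌋ × 940 = 665 × 940 mm
D2: ⌊940/2⌋ × 665 = 470 × 665 mm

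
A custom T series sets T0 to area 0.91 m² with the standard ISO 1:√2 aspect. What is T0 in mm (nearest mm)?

802 × 1134 mm

Let the short side be w mm. Then w · w√2 = 0.91 m² = 910,000 mm².
w² = 910,000/√2, so w ≈ 802.2 mm; long side = w√2 ≈ 1134.4 mm.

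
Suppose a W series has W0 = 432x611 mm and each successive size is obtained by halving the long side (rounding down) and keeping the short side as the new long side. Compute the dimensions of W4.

W1: ⌊611/2⌋ × 432 = 305 × 432 mm
W2: ⌊432/2⌋ × 305 = 216 × 305 mm
W3: ⌊305/2⌋ × 216 = 152 × 216 mm
W4: ⌊216/2⌋ × 152 = 108 × 152 mm

108 × 152 mm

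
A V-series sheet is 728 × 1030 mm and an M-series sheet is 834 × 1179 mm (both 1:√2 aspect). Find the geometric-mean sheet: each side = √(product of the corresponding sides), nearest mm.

Short side: √(728 · 834) = √607152 ≈ 779.2 → 779 mm
Long side: √(1030 · 1179) = √1214370 ≈ 1102.0 → 1102 mm

779 × 1102 mm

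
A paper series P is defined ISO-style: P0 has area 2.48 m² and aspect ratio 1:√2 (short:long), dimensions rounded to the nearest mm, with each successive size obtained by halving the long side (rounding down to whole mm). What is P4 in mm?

331 × 468 mm

Let P0's short side be w mm. w · w√2 = 2.48 m² = 2,480,000 mm², so w ≈ 1324.2 mm and w√2 ≈ 1872.8 mm → P0 = 1324 × 1873 mm.
P1: ⌊1873/2⌋ × 1324 = 936 × 1324 mm
P2: ⌊1324/2⌋ × 936 = 662 × 936 mm
P3: ⌊936/2⌋ × 662 = 468 × 662 mm
P4: ⌊662/2⌋ × 468 = 331 × 468 mm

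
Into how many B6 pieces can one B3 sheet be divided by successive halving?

Each ISO step halves the sheet: 1 × B3 → 2 × B4 → 4 × B5 → 8 × B6
From B3 to B6 is 3 halving steps: 2^3 = 8.

8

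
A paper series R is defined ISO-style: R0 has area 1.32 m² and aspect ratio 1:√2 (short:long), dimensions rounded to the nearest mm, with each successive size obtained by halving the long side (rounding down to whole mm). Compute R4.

241 × 341 mm

Let R0's short side be w mm. w · w√2 = 1.32 m² = 1,320,000 mm², so w ≈ 966.1 mm and w√2 ≈ 1366.3 mm → R0 = 966 × 1366 mm.
R1: ⌊1366/2⌋ × 966 = 683 × 966 mm
R2: ⌊966/2⌋ × 683 = 483 × 683 mm
R3: ⌊683/2⌋ × 483 = 341 × 483 mm
R4: ⌊483/2⌋ × 341 = 241 × 341 mm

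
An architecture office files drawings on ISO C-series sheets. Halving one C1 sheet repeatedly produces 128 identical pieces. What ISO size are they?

C8

128 = 2^7, so 7 halving steps.
C1 → C2 → … → C8 after 7 steps.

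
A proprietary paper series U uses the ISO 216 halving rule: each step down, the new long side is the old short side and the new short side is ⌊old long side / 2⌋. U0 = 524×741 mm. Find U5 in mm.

92 × 131 mm

U1 = 370 × 524 mm (from U0 by 1 halving).
U2: ⌊524/2⌋ × 370 = 262 × 370 mm
U3: ⌊370/2⌋ × 262 = 185 × 262 mm
U4: ⌊262/2⌋ × 185 = 131 × 185 mm
U5: ⌊185/2⌋ × 131 = 92 × 131 mm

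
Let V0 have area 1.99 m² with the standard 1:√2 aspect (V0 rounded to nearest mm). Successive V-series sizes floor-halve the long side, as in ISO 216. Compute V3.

419 × 593 mm

Let V0's short side be w mm. w · w√2 = 1.99 m² = 1,990,000 mm², so w ≈ 1186.2 mm and w√2 ≈ 1677.6 mm → V0 = 1186 × 1678 mm.
V1: ⌊1678/2⌋ × 1186 = 839 × 1186 mm
V2: ⌊1186/2⌋ × 839 = 593 × 839 mm
V3: ⌊839/2⌋ × 593 = 419 × 593 mm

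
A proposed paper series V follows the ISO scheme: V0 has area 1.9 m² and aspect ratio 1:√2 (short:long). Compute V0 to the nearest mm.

Let the short side be w mm. Then w · w√2 = 1.9 m² = 1,900,000 mm².
w² = 1,900,000/√2, so w ≈ 1159.1 mm; long side = w√2 ≈ 1639.2 mm.

1159 × 1639 mm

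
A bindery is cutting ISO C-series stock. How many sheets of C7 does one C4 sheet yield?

C4 = 229 × 324 mm; C7 = 81 × 114 mm.
Each halving step doubles the count; 3 steps from C4 to C7.
2^3 = 8.

8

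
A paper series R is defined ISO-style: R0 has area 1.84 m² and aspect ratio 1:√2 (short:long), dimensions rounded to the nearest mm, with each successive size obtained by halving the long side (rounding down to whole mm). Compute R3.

Let R0's short side be w mm. w · w√2 = 1.84 m² = 1,840,000 mm², so w ≈ 1140.6 mm and w√2 ≈ 1613.1 mm → R0 = 1141 × 1613 mm.
R1: ⌊1613/2⌋ × 1141 = 806 × 1141 mm
R2: ⌊1141/2⌋ × 806 = 570 × 806 mm
R3: ⌊806/2⌋ × 570 = 403 × 570 mm

403 × 570 mm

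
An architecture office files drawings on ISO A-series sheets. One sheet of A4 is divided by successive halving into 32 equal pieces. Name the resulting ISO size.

A9

32 = 2^5, so 5 halving steps.
A4 → A5 → … → A9 after 5 steps.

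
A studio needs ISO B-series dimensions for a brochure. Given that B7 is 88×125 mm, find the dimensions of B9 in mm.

44 × 62 mm

B8: ⌊125/2⌋ × 88 = 62 × 88 mm
B9: ⌊88/2⌋ × 62 = 44 × 62 mm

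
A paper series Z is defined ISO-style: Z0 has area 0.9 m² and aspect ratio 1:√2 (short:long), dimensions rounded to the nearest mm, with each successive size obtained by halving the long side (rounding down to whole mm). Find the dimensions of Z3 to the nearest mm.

Let Z0's short side be w mm. w · w√2 = 0.9 m² = 900,000 mm², so w ≈ 797.7 mm and w√2 ≈ 1128.2 mm → Z0 = 798 × 1128 mm.
Z1: ⌊1128/2⌋ × 798 = 564 × 798 mm
Z2: ⌊798/2⌋ × 564 = 399 × 564 mm
Z3: ⌊564/2⌋ × 399 = 282 × 399 mm

282 × 399 mm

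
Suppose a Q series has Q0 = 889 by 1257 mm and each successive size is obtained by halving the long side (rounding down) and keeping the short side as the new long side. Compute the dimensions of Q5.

Q1 = 628 × 889 mm (from Q0 by 1 halving).
Q2: ⌊889/2⌋ × 628 = 444 × 628 mm
Q3: ⌊628/2⌋ × 444 = 314 × 444 mm
Q4: ⌊444/2⌋ × 314 = 222 × 314 mm
Q5: ⌊314/2⌋ × 222 = 157 × 222 mm

157 × 222 mm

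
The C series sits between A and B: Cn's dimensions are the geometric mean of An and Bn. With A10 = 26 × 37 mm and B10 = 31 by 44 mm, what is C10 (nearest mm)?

Short side: √(26 · 31) = √806 ≈ 28.4 → 28 mm
Long side: √(37 · 44) = √1628 ≈ 40.3 → 40 mm

28 × 40 mm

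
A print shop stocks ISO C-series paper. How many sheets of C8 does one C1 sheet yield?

128

Each ISO step halves the sheet: 1 × C1 → 2 × C2 → 4 × C3 → 8 × C4 → …
From C1 to C8 is 7 halving steps: 2^7 = 128.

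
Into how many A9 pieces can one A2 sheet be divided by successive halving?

A2 = 420 × 594 mm; A9 = 37 × 52 mm.
Each halving step doubles the count; 7 steps from A2 to A9.
2^7 = 128.

128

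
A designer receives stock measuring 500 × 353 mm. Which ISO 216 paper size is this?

Aspect ratio 500/353 ≈ 1.416 — close to the ISO √2 ≈ 1.414.
In the B-series (B0 = 1000 × 1414 mm): B3 = 353 × 500 mm.

B3 (353 × 500 mm)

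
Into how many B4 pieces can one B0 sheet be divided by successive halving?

Each ISO step halves the sheet: 1 × B0 → 2 × B1 → 4 × B2 → 8 × B3 → …
From B0 to B4 is 4 halving steps: 2^4 = 16.

16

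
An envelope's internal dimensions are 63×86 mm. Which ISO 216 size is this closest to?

B8 (62 × 88 mm)

Aspect ratio 86/63 ≈ 1.365 (ISO target is √2 ≈ 1.414).
In the B-series (B0 = 1000 × 1414 mm): B8 = 62 × 88 mm.
Off by 3 mm total — nearest standard size.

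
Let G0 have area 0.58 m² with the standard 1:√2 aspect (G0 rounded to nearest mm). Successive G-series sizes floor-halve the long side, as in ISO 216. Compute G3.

Let G0's short side be w mm. w · w√2 = 0.58 m² = 580,000 mm², so w ≈ 640.4 mm and w√2 ≈ 905.7 mm → G0 = 640 × 906 mm.
G1: ⌊906/2⌋ × 640 = 453 × 640 mm
G2: ⌊640/2⌋ × 453 = 320 × 453 mm
G3: ⌊453/2⌋ × 320 = 226 × 320 mm

226 × 320 mm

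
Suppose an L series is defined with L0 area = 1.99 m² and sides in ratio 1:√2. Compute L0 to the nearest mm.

1186 × 1678 mm

Let the short side be w mm. Then w · w√2 = 1.99 m² = 1,990,000 mm².
w² = 1,990,000/√2, so w ≈ 1186.2 mm; long side = w√2 ≈ 1677.6 mm.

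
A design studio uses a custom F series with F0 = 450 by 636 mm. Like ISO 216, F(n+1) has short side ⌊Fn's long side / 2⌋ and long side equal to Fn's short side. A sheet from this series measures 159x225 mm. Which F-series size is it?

F0: 450 × 636 mm
F1: 318 × 450 mm
F2: 225 × 318 mm
F3: 159 × 225 mm
F4: 112 × 159 mm
→ matches F3.

F3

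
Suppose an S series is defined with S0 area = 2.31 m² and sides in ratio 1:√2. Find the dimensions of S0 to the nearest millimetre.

Let the short side be w mm. Then w · w√2 = 2.31 m² = 2,310,000 mm².
w² = 2,310,000/√2, so w ≈ 1278.1 mm; long side = w√2 ≈ 1807.4 mm.

1278 × 1807 mm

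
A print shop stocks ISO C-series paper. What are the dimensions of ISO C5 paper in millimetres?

C0 = 917 × 1297 mm (C0 is the geometric mean of A0 and B0, aspect 1:√2).
C1: ⌊1297/2⌋ × 917 = 648 × 917 mm
C2: ⌊917/2⌋ × 648 = 458 × 648 mm
C3: ⌊648/2⌋ × 458 = 324 × 458 mm
C4: ⌊458/2⌋ × 324 = 229 × 324 mm
C5: ⌊324/2⌋ × 229 = 162 × 229 mm

162 × 229 mm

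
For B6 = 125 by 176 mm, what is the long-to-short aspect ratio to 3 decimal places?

176 / 125 = 1.408
ISO 216 targets √2 ≈ 1.414; the -0.006 deviation is from mm rounding.

1.408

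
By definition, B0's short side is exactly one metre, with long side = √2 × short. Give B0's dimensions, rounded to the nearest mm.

Short side = 1000 mm; long side = 1000√2 ≈ 1414.2 mm.

1000 × 1414 mm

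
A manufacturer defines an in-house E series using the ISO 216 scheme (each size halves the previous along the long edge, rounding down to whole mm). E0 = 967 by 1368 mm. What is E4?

E1 = 684 × 967 mm (from E0 by 1 halving).
E2: ⌊967/2⌋ × 684 = 483 × 684 mm
E3: ⌊684/2⌋ × 483 = 342 × 483 mm
E4: ⌊483/2⌋ × 342 = 241 × 342 mm

241 × 342 mm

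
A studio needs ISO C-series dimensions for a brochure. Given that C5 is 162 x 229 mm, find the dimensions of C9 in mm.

40 × 57 mm

C6: ⌊229/2⌋ × 162 = 114 × 162 mm
C7: ⌊162/2⌋ × 114 = 81 × 114 mm
C8: ⌊114/2⌋ × 81 = 57 × 81 mm
C9: ⌊81/2⌋ × 57 = 40 × 57 mm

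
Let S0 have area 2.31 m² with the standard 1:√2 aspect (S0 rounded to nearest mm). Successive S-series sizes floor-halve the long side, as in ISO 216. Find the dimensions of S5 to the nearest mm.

225 × 319 mm

Let S0's short side be w mm. w · w√2 = 2.31 m² = 2,310,000 mm², so w ≈ 1278.1 mm and w√2 ≈ 1807.4 mm → S0 = 1278 × 1807 mm.
S1: ⌊1807/2⌋ × 1278 = 903 × 1278 mm
S2: ⌊1278/2⌋ × 903 = 639 × 903 mm
S3: ⌊903/2⌋ × 639 = 451 × 639 mm
S4: ⌊639/2⌋ × 451 = 319 × 451 mm
S5: ⌊451/2⌋ × 319 = 225 × 319 mm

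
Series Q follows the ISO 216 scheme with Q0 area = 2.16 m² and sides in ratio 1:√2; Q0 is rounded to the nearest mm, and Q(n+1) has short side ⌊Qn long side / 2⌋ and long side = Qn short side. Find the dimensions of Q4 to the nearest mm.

309 × 437 mm

Let Q0's short side be w mm. w · w√2 = 2.16 m² = 2,160,000 mm², so w ≈ 1235.9 mm and w√2 ≈ 1747.8 mm → Q0 = 1236 × 1748 mm.
Q1: ⌊1748/2⌋ × 1236 = 874 × 1236 mm
Q2: ⌊1236/2⌋ × 874 = 618 × 874 mm
Q3: ⌊874/2⌋ × 618 = 437 × 618 mm
Q4: ⌊618/2⌋ × 437 = 309 × 437 mm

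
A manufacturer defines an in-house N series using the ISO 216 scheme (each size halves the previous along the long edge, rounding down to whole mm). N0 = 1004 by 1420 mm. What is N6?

N1: ⌊1420/2⌋ × 1004 = 710 × 1004 mm
N2: ⌊1004/2⌋ × 710 = 502 × 710 mm
N3: ⌊710/2⌋ × 502 = 355 × 502 mm
N4: ⌊502/2⌋ × 355 = 251 × 355 mm
N5: ⌊355/2⌋ × 251 = 177 × 251 mm
N6: ⌊251/2⌋ × 177 = 125 × 177 mm

125 × 177 mm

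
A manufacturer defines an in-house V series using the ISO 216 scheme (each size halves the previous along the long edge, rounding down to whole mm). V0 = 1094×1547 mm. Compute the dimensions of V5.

193 × 273 mm

V1: ⌊1547/2⌋ × 1094 = 773 × 1094 mm
V2: ⌊1094/2⌋ × 773 = 547 × 773 mm
V3: ⌊773/2⌋ × 547 = 386 × 547 mm
V4: ⌊547/2⌋ × 386 = 273 × 386 mm
V5: ⌊386/2⌋ × 273 = 193 × 273 mm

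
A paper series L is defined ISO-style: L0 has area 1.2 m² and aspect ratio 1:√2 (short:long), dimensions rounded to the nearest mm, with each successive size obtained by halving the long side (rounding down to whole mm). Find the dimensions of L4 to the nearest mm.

230 × 325 mm

Let L0's short side be w mm. w · w√2 = 1.2 m² = 1,200,000 mm², so w ≈ 921.2 mm and w√2 ≈ 1302.7 mm → L0 = 921 × 1303 mm.
L1: ⌊1303/2⌋ × 921 = 651 × 921 mm
L2: ⌊921/2⌋ × 651 = 460 × 651 mm
L3: ⌊651/2⌋ × 460 = 325 × 460 mm
L4: ⌊460/2⌋ × 325 = 230 × 325 mm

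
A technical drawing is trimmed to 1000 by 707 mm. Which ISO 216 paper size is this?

B1 (707 × 1000 mm)

Aspect ratio 1000/707 ≈ 1.414 — close to the ISO √2 ≈ 1.414.
In the B-series (B0 = 1000 × 1414 mm): B1 = 707 × 1000 mm.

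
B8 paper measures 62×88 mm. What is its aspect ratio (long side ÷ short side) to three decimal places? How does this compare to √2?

1.419

88 / 62 = 1.419
ISO 216 targets √2 ≈ 1.414; the +0.005 deviation is from mm rounding.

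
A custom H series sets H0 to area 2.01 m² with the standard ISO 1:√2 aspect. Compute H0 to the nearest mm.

1192 × 1686 mm

Let the short side be w mm. Then w · w√2 = 2.01 m² = 2,010,000 mm².
w² = 2,010,000/√2, so w ≈ 1192.2 mm; long side = w√2 ≈ 1686.0 mm.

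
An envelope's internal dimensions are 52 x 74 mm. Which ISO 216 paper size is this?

A8 (52 × 74 mm)

Aspect ratio 74/52 ≈ 1.423 — close to the ISO √2 ≈ 1.414.
In the A-series (A0 area = 1 m²): A8 = 52 × 74 mm.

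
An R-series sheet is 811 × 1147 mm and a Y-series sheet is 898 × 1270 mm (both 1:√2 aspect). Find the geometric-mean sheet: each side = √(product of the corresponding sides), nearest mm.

Short side: √(811 · 898) = √728278 ≈ 853.4 → 853 mm
Long side: √(1147 · 1270) = √1456690 ≈ 1206.9 → 1207 mm

853 × 1207 mm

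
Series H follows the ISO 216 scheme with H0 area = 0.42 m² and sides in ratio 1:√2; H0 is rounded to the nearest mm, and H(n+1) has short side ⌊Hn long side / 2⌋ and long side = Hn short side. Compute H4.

Let H0's short side be w mm. w · w√2 = 0.42 m² = 420,000 mm², so w ≈ 545.0 mm and w√2 ≈ 770.7 mm → H0 = 545 × 771 mm.
H1: ⌊771/2⌋ × 545 = 385 × 545 mm
H2: ⌊545/2⌋ × 385 = 272 × 385 mm
H3: ⌊385/2⌋ × 272 = 192 × 272 mm
H4: ⌊272/2⌋ × 192 = 136 × 192 mm

136 × 192 mm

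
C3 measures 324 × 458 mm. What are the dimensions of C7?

81 × 114 mm

C4: ⌊458/2⌋ × 324 = 229 × 324 mm
C5: ⌊324/2⌋ × 229 = 162 × 229 mm
C6: ⌊229/2⌋ × 162 = 114 × 162 mm
C7: ⌊162/2⌋ × 114 = 81 × 114 mm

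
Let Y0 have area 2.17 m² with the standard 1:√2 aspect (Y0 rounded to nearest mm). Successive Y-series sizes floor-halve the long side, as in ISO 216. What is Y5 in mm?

Let Y0's short side be w mm. w · w√2 = 2.17 m² = 2,170,000 mm², so w ≈ 1238.7 mm and w√2 ≈ 1751.8 mm → Y0 = 1239 × 1752 mm.
Y1: ⌊1752/2⌋ × 1239 = 876 × 1239 mm
Y2: ⌊1239/2⌋ × 876 = 619 × 876 mm
Y3: ⌊876/2⌋ × 619 = 438 × 619 mm
Y4: ⌊619/2⌋ × 438 = 309 × 438 mm
Y5: ⌊438/2⌋ × 309 = 219 × 309 mm

219 × 309 mm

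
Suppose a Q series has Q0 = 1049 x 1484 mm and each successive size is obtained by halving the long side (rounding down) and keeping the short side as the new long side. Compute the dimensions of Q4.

262 × 371 mm

Q1: ⌊1484/2⌋ × 1049 = 742 × 1049 mm
Q2: ⌊1049/2⌋ × 742 = 524 × 742 mm
Q3: ⌊742/2⌋ × 524 = 371 × 524 mm
Q4: ⌊524/2⌋ × 371 = 262 × 371 mm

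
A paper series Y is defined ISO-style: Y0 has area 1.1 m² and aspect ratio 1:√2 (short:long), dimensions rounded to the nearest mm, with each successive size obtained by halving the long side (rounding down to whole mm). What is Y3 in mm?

311 × 441 mm

Let Y0's short side be w mm. w · w√2 = 1.1 m² = 1,100,000 mm², so w ≈ 881.9 mm and w√2 ≈ 1247.3 mm → Y0 = 882 × 1247 mm.
Y1: ⌊1247/2⌋ × 882 = 623 × 882 mm
Y2: ⌊882/2⌋ × 623 = 441 × 623 mm
Y3: ⌊623/2⌋ × 441 = 311 × 441 mm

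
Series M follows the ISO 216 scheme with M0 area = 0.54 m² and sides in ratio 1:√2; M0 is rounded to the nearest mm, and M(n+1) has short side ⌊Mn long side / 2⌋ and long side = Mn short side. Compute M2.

Let M0's short side be w mm. w · w√2 = 0.54 m² = 540,000 mm², so w ≈ 617.9 mm and w√2 ≈ 873.9 mm → M0 = 618 × 874 mm.
M1: ⌊874/2⌋ × 618 = 437 × 618 mm
M2: ⌊618/2⌋ × 437 = 309 × 437 mm

309 × 437 mm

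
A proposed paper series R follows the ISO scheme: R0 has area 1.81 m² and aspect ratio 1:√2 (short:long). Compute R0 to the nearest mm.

1131 × 1600 mm

Let the short side be w mm. Then w · w√2 = 1.81 m² = 1,810,000 mm².
w² = 1,810,000/√2, so w ≈ 1131.3 mm; long side = w√2 ≈ 1599.9 mm.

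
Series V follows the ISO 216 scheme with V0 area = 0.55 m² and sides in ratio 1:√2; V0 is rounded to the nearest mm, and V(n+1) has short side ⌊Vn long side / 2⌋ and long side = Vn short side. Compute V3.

Let V0's short side be w mm. w · w√2 = 0.55 m² = 550,000 mm², so w ≈ 623.6 mm and w√2 ≈ 881.9 mm → V0 = 624 × 882 mm.
V1: ⌊882/2⌋ × 624 = 441 × 624 mm
V2: ⌊624/2⌋ × 441 = 312 × 441 mm
V3: ⌊441/2⌋ × 312 = 220 × 312 mm

220 × 312 mm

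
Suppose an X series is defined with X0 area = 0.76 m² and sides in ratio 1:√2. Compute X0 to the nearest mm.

733 × 1037 mm

Let the short side be w mm. Then w · w√2 = 0.76 m² = 760,000 mm².
w² = 760,000/√2, so w ≈ 733.1 mm; long side = w√2 ≈ 1036.7 mm.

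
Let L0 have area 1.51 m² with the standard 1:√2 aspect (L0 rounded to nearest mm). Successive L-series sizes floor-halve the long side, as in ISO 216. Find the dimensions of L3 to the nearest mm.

Let L0's short side be w mm. w · w√2 = 1.51 m² = 1,510,000 mm², so w ≈ 1033.3 mm and w√2 ≈ 1461.3 mm → L0 = 1033 × 1461 mm.
L1: ⌊1461/2⌋ × 1033 = 730 × 1033 mm
L2: ⌊1033/2⌋ × 730 = 516 × 730 mm
L3: ⌊730/2⌋ × 516 = 365 × 516 mm

365 × 516 mm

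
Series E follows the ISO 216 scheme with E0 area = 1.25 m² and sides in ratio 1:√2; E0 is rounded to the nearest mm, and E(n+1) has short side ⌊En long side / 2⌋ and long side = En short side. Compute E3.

332 × 470 mm

Let E0's short side be w mm. w · w√2 = 1.25 m² = 1,250,000 mm², so w ≈ 940.2 mm and w√2 ≈ 1329.6 mm → E0 = 940 × 1330 mm.
E1: ⌊1330/2⌋ × 940 = 665 × 940 mm
E2: ⌊940/2⌋ × 665 = 470 × 665 mm
E3: ⌊665/2⌋ × 470 = 332 × 470 mm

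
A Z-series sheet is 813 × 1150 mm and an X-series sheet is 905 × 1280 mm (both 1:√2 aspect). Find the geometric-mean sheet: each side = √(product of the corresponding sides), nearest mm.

Short side: √(813 · 905) = √735765 ≈ 857.8 → 858 mm
Long side: √(1150 · 1280) = √1472000 ≈ 1213.3 → 1213 mm

858 × 1213 mm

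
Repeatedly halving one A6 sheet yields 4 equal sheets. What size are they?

A8

4 = 2^2, so 2 halving steps.
A6 → A7 → … → A8 after 2 steps.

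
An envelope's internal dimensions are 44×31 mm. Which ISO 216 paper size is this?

Aspect ratio 44/31 ≈ 1.419 — close to the ISO √2 ≈ 1.414.
In the B-series (B0 = 1000 × 1414 mm): B10 = 31 × 44 mm.

B10 (31 × 44 mm)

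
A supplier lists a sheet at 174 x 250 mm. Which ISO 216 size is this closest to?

B5 (176 × 250 mm)

Aspect ratio 250/174 ≈ 1.437 (ISO target is √2 ≈ 1.414).
In the B-series (B0 = 1000 × 1414 mm): B5 = 176 × 250 mm.
Off by 2 mm total — nearest standard size.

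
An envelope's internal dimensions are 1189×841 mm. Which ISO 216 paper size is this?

Aspect ratio 1189/841 ≈ 1.414 — close to the ISO √2 ≈ 1.414.
In the A-series (A0 area = 1 m²): A0 = 841 × 1189 mm.

A0 (841 × 1189 mm)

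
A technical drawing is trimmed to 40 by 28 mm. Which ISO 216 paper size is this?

C10 (28 × 40 mm)

Aspect ratio 40/28 ≈ 1.429 — close to the ISO √2 ≈ 1.414.
In the C-series (envelope sizes, between A and B): C10 = 28 × 40 mm.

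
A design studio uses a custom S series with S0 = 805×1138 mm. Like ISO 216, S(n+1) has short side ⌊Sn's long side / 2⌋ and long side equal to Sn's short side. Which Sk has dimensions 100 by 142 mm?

S0: 805 × 1138 mm
S1: 569 × 805 mm
S2: 402 × 569 mm
S3: 284 × 402 mm
S4: 201 × 284 mm
S5: 142 × 201 mm
S6: 100 × 142 mm
S7: 71 × 100 mm
→ matches S6.

S6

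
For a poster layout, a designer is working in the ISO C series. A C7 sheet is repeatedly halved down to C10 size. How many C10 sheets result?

Each ISO step halves the sheet: 1 × C7 → 2 × C8 → 4 × C9 → 8 × C10
From C7 to C10 is 3 halving steps: 2^3 = 8.

8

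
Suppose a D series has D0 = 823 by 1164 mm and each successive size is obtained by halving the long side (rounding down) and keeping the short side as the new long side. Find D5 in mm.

D1: ⌊1164/2⌋ × 823 = 582 × 823 mm
D2: ⌊823/2⌋ × 582 = 411 × 582 mm
D3: ⌊582/2⌋ × 411 = 291 × 411 mm
D4: ⌊411/2⌋ × 291 = 205 × 291 mm
D5: ⌊291/2⌋ × 205 = 145 × 205 mm

145 × 205 mm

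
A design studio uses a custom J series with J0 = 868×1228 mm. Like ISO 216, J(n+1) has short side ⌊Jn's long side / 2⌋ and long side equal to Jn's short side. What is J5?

153 × 217 mm

J1: ⌊1228/2⌋ × 868 = 614 × 868 mm
J2: ⌊868/2⌋ × 614 = 434 × 614 mm
J3: ⌊614/2⌋ × 434 = 307 × 434 mm
J4: ⌊434/2⌋ × 307 = 217 × 307 mm
J5: ⌊307/2⌋ × 217 = 153 × 217 mm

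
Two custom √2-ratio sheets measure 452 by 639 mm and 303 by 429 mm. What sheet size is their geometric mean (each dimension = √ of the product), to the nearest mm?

Short side: √(452 · 303) = √136956 ≈ 370.1 → 370 mm
Long side: √(639 · 429) = √274131 ≈ 523.6 → 524 mm

370 × 524 mm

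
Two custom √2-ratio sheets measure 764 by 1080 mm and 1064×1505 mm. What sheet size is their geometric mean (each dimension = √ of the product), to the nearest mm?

902 × 1275 mm

Short side: √(764 · 1064) = √812896 ≈ 901.6 → 902 mm
Long side: √(1080 · 1505) = √1625400 ≈ 1274.9 → 1275 mm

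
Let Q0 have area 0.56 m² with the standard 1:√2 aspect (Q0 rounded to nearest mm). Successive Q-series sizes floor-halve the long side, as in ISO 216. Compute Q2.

314 × 445 mm

Let Q0's short side be w mm. w · w√2 = 0.56 m² = 560,000 mm², so w ≈ 629.3 mm and w√2 ≈ 889.9 mm → Q0 = 629 × 890 mm.
Q1: ⌊890/2⌋ × 629 = 445 × 629 mm
Q2: ⌊629/2⌋ × 445 = 314 × 445 mm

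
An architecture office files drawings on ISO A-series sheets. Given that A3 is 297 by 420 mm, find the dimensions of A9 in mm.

37 × 52 mm

A4: ⌊420/2⌋ × 297 = 210 × 297 mm
A5: ⌊297/2⌋ × 210 = 148 × 210 mm
A6: ⌊210/2⌋ × 148 = 105 × 148 mm
A7: ⌊148/2⌋ × 105 = 74 × 105 mm
A8: ⌊105/2⌋ × 74 = 52 × 74 mm
A9: ⌊74/2⌋ × 52 = 37 × 52 mm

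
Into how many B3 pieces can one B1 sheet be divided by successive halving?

Each ISO step halves the sheet: 1 × B1 → 2 × B2 → 4 × B3
From B1 to B3 is 2 halving steps: 2^2 = 4.

4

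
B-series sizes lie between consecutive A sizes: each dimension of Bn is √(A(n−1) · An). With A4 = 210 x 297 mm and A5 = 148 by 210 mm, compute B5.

176 × 250 mm

Short side: √(210 · 148) = √31080 ≈ 176.3 → 176 mm
Long side: √(297 · 210) = √62370 ≈ 249.7 → 250 mm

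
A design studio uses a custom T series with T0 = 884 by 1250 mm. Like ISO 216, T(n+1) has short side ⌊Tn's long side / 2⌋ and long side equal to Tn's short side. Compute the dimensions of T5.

156 × 221 mm

T1: ⌊1250/2⌋ × 884 = 625 × 884 mm
T2: ⌊884/2⌋ × 625 = 442 × 625 mm
T3: ⌊625/2⌋ × 442 = 312 × 442 mm
T4: ⌊442/2⌋ × 312 = 221 × 312 mm
T5: ⌊312/2⌋ × 221 = 156 × 221 mm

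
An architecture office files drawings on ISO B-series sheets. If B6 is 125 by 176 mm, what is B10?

31 × 44 mm

B7: ⌊176/2⌋ × 125 = 88 × 125 mm
B8: ⌊125/2⌋ × 88 = 62 × 88 mm
B9: ⌊88/2⌋ × 62 = 44 × 62 mm
B10: ⌊62/2⌋ × 44 = 31 × 44 mm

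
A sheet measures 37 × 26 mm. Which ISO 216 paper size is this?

Aspect ratio 37/26 ≈ 1.423 — close to the ISO √2 ≈ 1.414.
In the A-series (A0 area = 1 m²): A10 = 26 × 37 mm.

A10 (26 × 37 mm)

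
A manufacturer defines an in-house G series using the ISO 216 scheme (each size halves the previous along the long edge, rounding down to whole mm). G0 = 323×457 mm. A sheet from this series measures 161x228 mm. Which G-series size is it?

G2

G0: 323 × 457 mm
G1: 228 × 323 mm
G2: 161 × 228 mm
G3: 114 × 161 mm
→ matches G2.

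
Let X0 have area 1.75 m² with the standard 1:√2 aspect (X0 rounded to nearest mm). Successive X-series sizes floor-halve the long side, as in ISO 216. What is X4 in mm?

Let X0's short side be w mm. w · w√2 = 1.75 m² = 1,750,000 mm², so w ≈ 1112.4 mm and w√2 ≈ 1573.2 mm → X0 = 1112 × 1573 mm.
X1: ⌊1573/2⌋ × 1112 = 786 × 1112 mm
X2: ⌊1112/2⌋ × 786 = 556 × 786 mm
X3: ⌊786/2⌋ × 556 = 393 × 556 mm
X4: ⌊556/2⌋ × 393 = 278 × 393 mm

278 × 393 mm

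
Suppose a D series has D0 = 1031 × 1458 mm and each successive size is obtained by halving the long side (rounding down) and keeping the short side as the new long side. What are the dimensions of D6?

D1: ⌊1458/2⌋ × 1031 = 729 × 1031 mm
D2: ⌊1031/2⌋ × 729 = 515 × 729 mm
D3: ⌊729/2⌋ × 515 = 364 × 515 mm
D4: ⌊515/2⌋ × 364 = 257 × 364 mm
D5: ⌊364/2⌋ × 257 = 182 × 257 mm
D6: ⌊257/2⌋ × 182 = 128 × 182 mm

128 × 182 mm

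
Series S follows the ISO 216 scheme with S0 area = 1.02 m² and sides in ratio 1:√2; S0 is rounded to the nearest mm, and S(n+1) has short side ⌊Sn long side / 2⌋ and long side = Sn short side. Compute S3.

300 × 424 mm

Let S0's short side be w mm. w · w√2 = 1.02 m² = 1,020,000 mm², so w ≈ 849.3 mm and w√2 ≈ 1201.0 mm → S0 = 849 × 1201 mm.
S1: ⌊1201/2⌋ × 849 = 600 × 849 mm
S2: ⌊849/2⌋ × 600 = 424 × 600 mm
S3: ⌊600/2⌋ × 424 = 300 × 424 mm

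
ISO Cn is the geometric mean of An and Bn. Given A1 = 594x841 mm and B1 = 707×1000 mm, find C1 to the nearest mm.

648 × 917 mm

Short side: √(594 · 707) = √419958 ≈ 648.0 → 648 mm
Long side: √(841 · 1000) = √841000 ≈ 917.1 → 917 mm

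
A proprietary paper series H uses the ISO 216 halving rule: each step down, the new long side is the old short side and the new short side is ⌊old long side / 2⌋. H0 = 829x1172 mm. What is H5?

H1 = 586 × 829 mm (from H0 by 1 halving).
H2: ⌊829/2⌋ × 586 = 414 × 586 mm
H3: ⌊586/2⌋ × 414 = 293 × 414 mm
H4: ⌊414/2⌋ × 293 = 207 × 293 mm
H5: ⌊293/2⌋ × 207 = 146 × 207 mm

146 × 207 mm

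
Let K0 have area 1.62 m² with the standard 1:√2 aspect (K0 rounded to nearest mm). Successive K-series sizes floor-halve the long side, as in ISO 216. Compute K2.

535 × 757 mm

Let K0's short side be w mm. w · w√2 = 1.62 m² = 1,620,000 mm², so w ≈ 1070.3 mm and w√2 ≈ 1513.6 mm → K0 = 1070 × 1514 mm.
K1: ⌊1514/2⌋ × 1070 = 757 × 1070 mm
K2: ⌊1070/2⌋ × 757 = 535 × 757 mm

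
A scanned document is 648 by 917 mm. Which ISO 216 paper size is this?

C1 (648 × 917 mm)

Aspect ratio 917/648 ≈ 1.415 — close to the ISO √2 ≈ 1.414.
In the C-series (envelope sizes, between A and B): C1 = 648 × 917 mm.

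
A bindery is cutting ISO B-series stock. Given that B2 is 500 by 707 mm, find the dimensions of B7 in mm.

88 × 125 mm

B3: ⌊707/2⌋ × 500 = 353 × 500 mm
B4: ⌊500/2⌋ × 353 = 250 × 353 mm
B5: ⌊353/2⌋ × 250 = 176 × 250 mm
B6: ⌊250/2⌋ × 176 = 125 × 176 mm
B7: ⌊176/2⌋ × 125 = 88 × 125 mm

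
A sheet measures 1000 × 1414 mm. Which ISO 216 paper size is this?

Aspect ratio 1414/1000 ≈ 1.414 — close to the ISO √2 ≈ 1.414.
In the B-series (B0 = 1000 × 1414 mm): B0 = 1000 × 1414 mm.

B0 (1000 × 1414 mm)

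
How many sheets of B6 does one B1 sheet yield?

32

B1 = 707 × 1000 mm; B6 = 125 × 176 mm.
Each halving step doubles the count; 5 steps from B1 to B6.
2^5 = 32.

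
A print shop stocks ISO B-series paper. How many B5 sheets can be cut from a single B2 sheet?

8

B2 = 500 × 707 mm; B5 = 176 × 250 mm.
Each halving step doubles the count; 3 steps from B2 to B5.
2^3 = 8.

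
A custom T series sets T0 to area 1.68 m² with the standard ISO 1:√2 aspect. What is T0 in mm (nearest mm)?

1090 × 1541 mm

Let the short side be w mm. Then w · w√2 = 1.68 m² = 1,680,000 mm².
w² = 1,680,000/√2, so w ≈ 1089.9 mm; long side = w√2 ≈ 1541.4 mm.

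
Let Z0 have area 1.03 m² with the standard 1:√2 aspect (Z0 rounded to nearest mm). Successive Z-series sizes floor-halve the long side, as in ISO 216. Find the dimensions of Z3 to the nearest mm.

301 × 426 mm

Let Z0's short side be w mm. w · w√2 = 1.03 m² = 1,030,000 mm², so w ≈ 853.4 mm and w√2 ≈ 1206.9 mm → Z0 = 853 × 1207 mm.
Z1: ⌊1207/2⌋ × 853 = 603 × 853 mm
Z2: ⌊853/2⌋ × 603 = 426 × 603 mm
Z3: ⌊603/2⌋ × 426 = 301 × 426 mm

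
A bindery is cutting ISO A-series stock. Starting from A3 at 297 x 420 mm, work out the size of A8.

52 × 74 mm

A4: ⌊420/2⌋ × 297 = 210 × 297 mm
A5: ⌊297/2⌋ × 210 = 148 × 210 mm
A6: ⌊210/2⌋ × 148 = 105 × 148 mm
A7: ⌊148/2⌋ × 105 = 74 × 105 mm
A8: ⌊105/2⌋ × 74 = 52 × 74 mm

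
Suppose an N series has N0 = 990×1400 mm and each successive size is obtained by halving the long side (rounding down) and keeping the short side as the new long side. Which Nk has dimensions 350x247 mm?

N0: 990 × 1400 mm
N1: 700 × 990 mm
N2: 495 × 700 mm
N3: 350 × 495 mm
N4: 247 × 350 mm
N5: 175 × 247 mm
→ matches N4.

N4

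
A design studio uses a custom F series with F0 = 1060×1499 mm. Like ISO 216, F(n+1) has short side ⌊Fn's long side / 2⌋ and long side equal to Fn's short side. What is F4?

F1: ⌊1499/2⌋ × 1060 = 749 × 1060 mm
F2: ⌊1060/2⌋ × 749 = 530 × 749 mm
F3: ⌊749/2⌋ × 530 = 374 × 530 mm
F4: ⌊530/2⌋ × 374 = 265 × 374 mm

265 × 374 mm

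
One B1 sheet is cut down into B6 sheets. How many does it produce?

32

Each ISO step halves the sheet: 1 × B1 → 2 × B2 → 4 × B3 → 8 × B4 → …
From B1 to B6 is 5 halving steps: 2^5 = 32.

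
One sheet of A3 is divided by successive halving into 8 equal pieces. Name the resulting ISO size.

8 = 2^3, so 3 halving steps.
A3 → A4 → … → A6 after 3 steps.

A6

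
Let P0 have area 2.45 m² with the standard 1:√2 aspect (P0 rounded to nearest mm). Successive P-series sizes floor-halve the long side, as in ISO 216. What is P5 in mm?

Let P0's short side be w mm. w · w√2 = 2.45 m² = 2,450,000 mm², so w ≈ 1316.2 mm and w√2 ≈ 1861.4 mm → P0 = 1316 × 1861 mm.
P1: ⌊1861/2⌋ × 1316 = 930 × 1316 mm
P2: ⌊1316/2⌋ × 930 = 658 × 930 mm
P3: ⌊930/2⌋ × 658 = 465 × 658 mm
P4: ⌊658/2⌋ × 465 = 329 × 465 mm
P5: ⌊465/2⌋ × 329 = 232 × 329 mm

232 × 329 mm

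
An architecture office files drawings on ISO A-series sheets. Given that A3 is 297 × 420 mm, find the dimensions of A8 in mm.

A4: ⌊420/2⌋ × 297 = 210 × 297 mm
A5: ⌊297/2⌋ × 210 = 148 × 210 mm
A6: ⌊210/2⌋ × 148 = 105 × 148 mm
A7: ⌊148/2⌋ × 105 = 74 × 105 mm
A8: ⌊105/2⌋ × 74 = 52 × 74 mm

52 × 74 mm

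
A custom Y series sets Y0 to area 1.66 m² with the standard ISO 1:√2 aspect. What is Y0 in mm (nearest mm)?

Let the short side be w mm. Then w · w√2 = 1.66 m² = 1,660,000 mm².
w² = 1,660,000/√2, so w ≈ 1083.4 mm; long side = w√2 ≈ 1532.2 mm.

1083 × 1532 mm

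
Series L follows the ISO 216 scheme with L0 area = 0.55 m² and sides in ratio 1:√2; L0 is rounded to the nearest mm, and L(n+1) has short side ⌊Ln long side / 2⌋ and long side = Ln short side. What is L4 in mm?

Let L0's short side be w mm. w · w√2 = 0.55 m² = 550,000 mm², so w ≈ 623.6 mm and w√2 ≈ 881.9 mm → L0 = 624 × 882 mm.
L1: ⌊882/2⌋ × 624 = 441 × 624 mm
L2: ⌊624/2⌋ × 441 = 312 × 441 mm
L3: ⌊441/2⌋ × 312 = 220 × 312 mm
L4: ⌊312/2⌋ × 220 = 156 × 220 mm

156 × 220 mm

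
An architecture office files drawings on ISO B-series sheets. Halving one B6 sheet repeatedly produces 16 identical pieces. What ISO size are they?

B10

16 = 2^4, so 4 halving steps.
B6 → B7 → … → B10 after 4 steps.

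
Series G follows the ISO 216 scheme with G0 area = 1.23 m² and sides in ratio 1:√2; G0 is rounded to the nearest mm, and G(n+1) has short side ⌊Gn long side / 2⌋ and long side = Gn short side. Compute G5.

Let G0's short side be w mm. w · w√2 = 1.23 m² = 1,230,000 mm², so w ≈ 932.6 mm and w√2 ≈ 1318.9 mm → G0 = 933 × 1319 mm.
G1: ⌊1319/2⌋ × 933 = 659 × 933 mm
G2: ⌊933/2⌋ × 659 = 466 × 659 mm
G3: ⌊659/2⌋ × 466 = 329 × 466 mm
G4: ⌊466/2⌋ × 329 = 233 × 329 mm
G5: ⌊329/2⌋ × 233 = 164 × 233 mm

164 × 233 mm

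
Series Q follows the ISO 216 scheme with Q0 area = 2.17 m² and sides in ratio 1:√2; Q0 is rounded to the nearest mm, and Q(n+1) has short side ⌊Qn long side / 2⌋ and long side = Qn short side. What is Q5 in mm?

Let Q0's short side be w mm. w · w√2 = 2.17 m² = 2,170,000 mm², so w ≈ 1238.7 mm and w√2 ≈ 1751.8 mm → Q0 = 1239 × 1752 mm.
Q1: ⌊1752/2⌋ × 1239 = 876 × 1239 mm
Q2: ⌊1239/2⌋ × 876 = 619 × 876 mm
Q3: ⌊876/2⌋ × 619 = 438 × 619 mm
Q4: ⌊619/2⌋ × 438 = 309 × 438 mm
Q5: ⌊438/2⌋ × 309 = 219 × 309 mm

219 × 309 mm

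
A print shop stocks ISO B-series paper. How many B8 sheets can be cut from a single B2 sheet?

Each ISO step halves the sheet: 1 × B2 → 2 × B3 → 4 × B4 → 8 × B5 → …
From B2 to B8 is 6 halving steps: 2^6 = 64.

64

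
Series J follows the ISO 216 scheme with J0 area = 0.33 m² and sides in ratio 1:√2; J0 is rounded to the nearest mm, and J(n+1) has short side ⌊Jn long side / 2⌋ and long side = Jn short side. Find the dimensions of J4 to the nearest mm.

120 × 170 mm

Let J0's short side be w mm. w · w√2 = 0.33 m² = 330,000 mm², so w ≈ 483.1 mm and w√2 ≈ 683.1 mm → J0 = 483 × 683 mm.
J1: ⌊683/2⌋ × 483 = 341 × 483 mm
J2: ⌊483/2⌋ × 341 = 241 × 341 mm
J3: ⌊341/2⌋ × 241 = 170 × 241 mm
J4: ⌊241/2⌋ × 170 = 120 × 170 mm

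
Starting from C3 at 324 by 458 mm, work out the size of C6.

114 × 162 mm

C4: ⌊458/2⌋ × 324 = 229 × 324 mm
C5: ⌊324/2⌋ × 229 = 162 × 229 mm
C6: ⌊229/2⌋ × 162 = 114 × 162 mm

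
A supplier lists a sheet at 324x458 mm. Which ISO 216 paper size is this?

C3 (324 × 458 mm)

Aspect ratio 458/324 ≈ 1.414 — close to the ISO √2 ≈ 1.414.
In the C-series (envelope sizes, between A and B): C3 = 324 × 458 mm.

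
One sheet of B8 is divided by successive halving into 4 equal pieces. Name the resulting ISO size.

4 = 2^2, so 2 halving steps.
B8 → B9 → … → B10 after 2 steps.

B10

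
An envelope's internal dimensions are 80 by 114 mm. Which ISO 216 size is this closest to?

C7 (81 × 114 mm)

Aspect ratio 114/80 ≈ 1.425 — close to the ISO √2 ≈ 1.414.
In the C-series (envelope sizes, between A and B): C7 = 81 × 114 mm.
Off by 1 mm total — nearest standard size.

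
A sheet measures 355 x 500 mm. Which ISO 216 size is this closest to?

Aspect ratio 500/355 ≈ 1.408 — close to the ISO √2 ≈ 1.414.
In the B-series (B0 = 1000 × 1414 mm): B3 = 353 × 500 mm.
Off by 2 mm total — nearest standard size.

B3 (353 × 500 mm)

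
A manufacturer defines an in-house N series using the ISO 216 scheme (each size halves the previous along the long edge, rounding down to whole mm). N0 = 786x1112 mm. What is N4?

196 × 278 mm

N1: ⌊1112/2⌋ × 786 = 556 × 786 mm
N2: ⌊786/2⌋ × 556 = 393 × 556 mm
N3: ⌊556/2⌋ × 393 = 278 × 393 mm
N4: ⌊393/2⌋ × 278 = 196 × 278 mm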